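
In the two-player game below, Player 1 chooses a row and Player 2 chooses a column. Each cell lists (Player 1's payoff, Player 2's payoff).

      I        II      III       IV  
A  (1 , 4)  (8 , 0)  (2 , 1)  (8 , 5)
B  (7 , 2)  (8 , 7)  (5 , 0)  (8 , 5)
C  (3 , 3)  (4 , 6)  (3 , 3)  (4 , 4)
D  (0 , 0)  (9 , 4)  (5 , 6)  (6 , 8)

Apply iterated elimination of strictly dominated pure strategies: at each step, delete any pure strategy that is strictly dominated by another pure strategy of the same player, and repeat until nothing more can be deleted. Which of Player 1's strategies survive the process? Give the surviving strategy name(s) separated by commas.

Row C is eliminated: B beats it against every remaining column (I: 7>3, II: 8>4, III: 5>3, IV: 8>4).
Player 2's strategy I is strictly dominated by IV (A: 5>4, B: 5>2, D: 8>0) and is removed.
Column III is eliminated: IV beats it against every remaining row (A: 5>1, B: 5>0, D: 8>6).
Among the remaining strategies, none is strictly dominated by another pure strategy of the same player, so the elimination stops.
Surviving strategies — Player 1: {A, B, D}; Player 2: {II, IV}.

A, B, D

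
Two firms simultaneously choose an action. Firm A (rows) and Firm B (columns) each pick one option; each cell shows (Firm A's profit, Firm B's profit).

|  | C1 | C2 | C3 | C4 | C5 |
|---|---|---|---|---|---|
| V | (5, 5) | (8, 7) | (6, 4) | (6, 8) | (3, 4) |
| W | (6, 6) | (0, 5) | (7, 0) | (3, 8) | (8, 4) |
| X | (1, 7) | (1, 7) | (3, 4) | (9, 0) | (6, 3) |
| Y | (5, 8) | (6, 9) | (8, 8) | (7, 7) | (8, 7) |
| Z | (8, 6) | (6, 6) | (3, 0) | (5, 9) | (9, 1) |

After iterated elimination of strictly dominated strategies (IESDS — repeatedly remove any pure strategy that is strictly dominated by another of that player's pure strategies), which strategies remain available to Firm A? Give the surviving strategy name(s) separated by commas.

V, X, Y, Z

Firm B's strategy C3 is strictly dominated by C2 (V: 7>4, W: 5>0, X: 7>4, Y: 9>8, Z: 6>0) and is removed.
Row W is eliminated: Z beats it against every remaining column (C1: 8>6, C2: 6>0, C4: 5>3, C5: 9>8).
Firm B's strategy C5 is strictly dominated by C1 (V: 5>4, X: 7>3, Y: 8>7, Z: 6>1) and is removed.
Among the remaining strategies, none is strictly dominated by another pure strategy of the same player, so the elimination stops.
Surviving strategies — Firm A: {V, X, Y, Z}; Firm B: {C1, C2, C4}.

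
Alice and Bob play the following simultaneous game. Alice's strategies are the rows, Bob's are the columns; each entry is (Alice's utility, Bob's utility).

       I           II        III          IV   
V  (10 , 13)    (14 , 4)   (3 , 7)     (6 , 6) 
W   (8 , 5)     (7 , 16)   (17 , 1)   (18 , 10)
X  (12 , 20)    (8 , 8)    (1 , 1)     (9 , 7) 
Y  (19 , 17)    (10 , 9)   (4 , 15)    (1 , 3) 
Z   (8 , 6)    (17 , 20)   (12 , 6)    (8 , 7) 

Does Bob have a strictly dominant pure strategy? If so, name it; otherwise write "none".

I fails to dominate II at W (5<16).
II fails to dominate I at V (4<13).
III fails to dominate I at V (7<13).
IV fails to dominate I at V (6<13).
No single strategy dominates all the others.

none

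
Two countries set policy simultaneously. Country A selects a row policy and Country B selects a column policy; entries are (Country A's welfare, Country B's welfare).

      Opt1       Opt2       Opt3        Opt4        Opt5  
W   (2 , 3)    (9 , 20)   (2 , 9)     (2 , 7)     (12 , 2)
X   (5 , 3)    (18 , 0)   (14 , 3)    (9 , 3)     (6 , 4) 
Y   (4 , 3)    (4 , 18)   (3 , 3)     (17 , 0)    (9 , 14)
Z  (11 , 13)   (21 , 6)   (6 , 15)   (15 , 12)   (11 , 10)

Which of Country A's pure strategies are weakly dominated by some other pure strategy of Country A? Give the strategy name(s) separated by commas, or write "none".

W: no other strategy beats it everywhere (X at Opt5 (12>6); Y at Opt2 (9>4); Z at Opt5 (12>11)).
X is not dominated — it holds its own against W at Opt1 (5>2); Y at Opt1 (5>4); Z at Opt3 (14>6).
Y is not dominated — it holds its own against W at Opt1 (4>2); X at Opt4 (17>9); Z at Opt4 (17>15).
Z is not dominated — it holds its own against W at Opt1 (11>2); X at Opt1 (11>5); Y at Opt1 (11>4).

none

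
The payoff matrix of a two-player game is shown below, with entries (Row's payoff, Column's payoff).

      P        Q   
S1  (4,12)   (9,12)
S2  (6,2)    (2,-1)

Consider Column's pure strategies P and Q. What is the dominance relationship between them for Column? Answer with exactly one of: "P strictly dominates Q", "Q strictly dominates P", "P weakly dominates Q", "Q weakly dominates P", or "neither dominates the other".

P weakly dominates Q

Compare P to Q across each choice by Row: S1: 12=12, S2: 2>-1.
P is at least as good everywhere and strictly better somewhere (tied only at S1), so P weakly but not strictly dominates Q.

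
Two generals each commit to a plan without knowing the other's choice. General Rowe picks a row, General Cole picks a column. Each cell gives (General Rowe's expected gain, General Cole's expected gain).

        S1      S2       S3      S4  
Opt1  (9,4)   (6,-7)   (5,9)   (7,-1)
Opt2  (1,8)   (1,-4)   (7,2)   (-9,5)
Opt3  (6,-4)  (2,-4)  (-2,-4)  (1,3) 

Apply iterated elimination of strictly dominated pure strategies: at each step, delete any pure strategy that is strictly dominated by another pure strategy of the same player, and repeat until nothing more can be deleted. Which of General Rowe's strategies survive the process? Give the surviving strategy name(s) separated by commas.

Row Opt3 is eliminated: Opt1 beats it against every remaining column (S1: 9>6, S2: 6>2, S3: 5>-2, S4: 7>1).
General Cole's strategy S2 is strictly dominated by S1 (Opt1: 4>-7, Opt2: 8>-4) and is removed.
General Cole's strategy S4 is strictly dominated by S1 (Opt1: 4>-1, Opt2: 8>5) and is removed.
Among the remaining strategies, none is strictly dominated by another pure strategy of the same player, so the elimination stops.
Surviving strategies — General Rowe: {Opt1, Opt2}; General Cole: {S1, S3}.

Opt1, Opt2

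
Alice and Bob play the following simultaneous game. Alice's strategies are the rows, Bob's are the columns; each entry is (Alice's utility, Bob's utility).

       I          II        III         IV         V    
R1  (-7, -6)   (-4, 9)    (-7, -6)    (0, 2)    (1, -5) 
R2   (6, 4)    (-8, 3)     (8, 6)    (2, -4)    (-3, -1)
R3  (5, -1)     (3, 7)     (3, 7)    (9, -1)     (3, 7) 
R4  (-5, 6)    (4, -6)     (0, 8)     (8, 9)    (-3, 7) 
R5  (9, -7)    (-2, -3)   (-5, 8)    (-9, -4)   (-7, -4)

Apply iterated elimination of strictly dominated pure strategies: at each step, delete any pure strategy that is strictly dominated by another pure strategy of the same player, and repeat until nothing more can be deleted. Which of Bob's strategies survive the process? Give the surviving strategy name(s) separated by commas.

II, III, IV, V

Alice's strategy R1 is strictly dominated by R3 (I: 5>-7, II: 3>-4, III: 3>-7, IV: 9>0, V: 3>1) and is removed.
Column I is eliminated: III beats it against every remaining row (R2: 6>4, R3: 7>-1, R4: 8>6, R5: 8>-7).
Alice's strategy R5 is strictly dominated by R3 (II: 3>-2, III: 3>-5, IV: 9>-9, V: 3>-7) and is removed.
Among the remaining strategies, none is strictly dominated by another pure strategy of the same player, so the elimination stops.
Surviving strategies — Alice: {R2, R3, R4}; Bob: {II, III, IV, V}.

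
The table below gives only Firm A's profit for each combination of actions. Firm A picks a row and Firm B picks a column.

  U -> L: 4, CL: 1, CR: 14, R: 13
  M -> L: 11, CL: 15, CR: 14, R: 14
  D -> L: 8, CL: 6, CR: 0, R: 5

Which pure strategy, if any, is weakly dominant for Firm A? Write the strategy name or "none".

M vs U: L: 11>4, CL: 15>1, CR: 14=14, R: 14>13.
M vs D: L: 11>8, CL: 15>6, CR: 14>0, R: 14>5.
M is at least as good as every other strategy against every opponent action, so it is weakly dominant.

M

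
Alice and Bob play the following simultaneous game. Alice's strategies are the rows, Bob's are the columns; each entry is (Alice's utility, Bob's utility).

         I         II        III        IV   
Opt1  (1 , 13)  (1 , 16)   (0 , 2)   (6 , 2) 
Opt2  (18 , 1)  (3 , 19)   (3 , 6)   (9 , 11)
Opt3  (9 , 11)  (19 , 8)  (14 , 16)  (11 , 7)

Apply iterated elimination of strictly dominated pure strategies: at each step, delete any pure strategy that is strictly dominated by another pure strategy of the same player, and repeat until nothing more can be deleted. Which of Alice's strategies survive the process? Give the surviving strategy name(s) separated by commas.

Opt3

Alice's strategy Opt1 is strictly dominated by Opt2 (I: 18>1, II: 3>1, III: 3>0, IV: 9>6) and is removed.
Column I is eliminated: III beats it against every remaining row (Opt2: 6>1, Opt3: 16>11).
Row Opt2 is eliminated: Opt3 beats it against every remaining column (II: 19>3, III: 14>3, IV: 11>9).
Bob's strategy II is strictly dominated by III (Opt3: 16>8) and is removed.
Column IV is eliminated: III beats it against every remaining row (Opt3: 16>7).
Among the remaining strategies, none is strictly dominated by another pure strategy of the same player, so the elimination stops.
Surviving strategies — Alice: {Opt3}; Bob: {III}.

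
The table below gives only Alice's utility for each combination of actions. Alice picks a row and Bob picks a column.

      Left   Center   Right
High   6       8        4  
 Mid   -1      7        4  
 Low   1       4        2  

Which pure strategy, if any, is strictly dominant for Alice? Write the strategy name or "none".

High fails to dominate Mid at Right (4=4).
Mid fails to dominate High at Left (-1<6).
Low fails to dominate High at Left (1<6).
No single strategy dominates all the others.

none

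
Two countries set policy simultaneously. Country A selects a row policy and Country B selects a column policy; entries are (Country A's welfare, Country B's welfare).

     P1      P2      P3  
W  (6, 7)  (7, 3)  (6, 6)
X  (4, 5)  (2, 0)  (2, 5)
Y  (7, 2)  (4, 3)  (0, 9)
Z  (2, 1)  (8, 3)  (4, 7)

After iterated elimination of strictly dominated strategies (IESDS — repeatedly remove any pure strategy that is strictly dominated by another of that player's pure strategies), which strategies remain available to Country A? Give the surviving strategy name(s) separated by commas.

Country A's strategy X is strictly dominated by W (P1: 6>4, P2: 7>2, P3: 6>2) and is removed.
Column P2 is eliminated: P3 beats it against every remaining row (W: 6>3, Y: 9>3, Z: 7>3).
Country A's strategy Z is strictly dominated by W (P1: 6>2, P3: 6>4) and is removed.
Among the remaining strategies, none is strictly dominated by another pure strategy of the same player, so the elimination stops.
Surviving strategies — Country A: {W, Y}; Country B: {P1, P3}.

W, Y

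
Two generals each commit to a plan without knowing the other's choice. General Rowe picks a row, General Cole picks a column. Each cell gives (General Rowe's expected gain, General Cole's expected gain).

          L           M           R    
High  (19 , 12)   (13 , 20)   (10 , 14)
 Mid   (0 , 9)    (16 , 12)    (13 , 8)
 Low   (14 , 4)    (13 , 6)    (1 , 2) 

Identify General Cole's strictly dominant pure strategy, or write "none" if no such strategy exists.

M vs L: High: 20>12, Mid: 12>9, Low: 6>4.
M vs R: High: 20>14, Mid: 12>8, Low: 6>2.
M strictly beats every other strategy against every opponent action, so it is strictly dominant.

M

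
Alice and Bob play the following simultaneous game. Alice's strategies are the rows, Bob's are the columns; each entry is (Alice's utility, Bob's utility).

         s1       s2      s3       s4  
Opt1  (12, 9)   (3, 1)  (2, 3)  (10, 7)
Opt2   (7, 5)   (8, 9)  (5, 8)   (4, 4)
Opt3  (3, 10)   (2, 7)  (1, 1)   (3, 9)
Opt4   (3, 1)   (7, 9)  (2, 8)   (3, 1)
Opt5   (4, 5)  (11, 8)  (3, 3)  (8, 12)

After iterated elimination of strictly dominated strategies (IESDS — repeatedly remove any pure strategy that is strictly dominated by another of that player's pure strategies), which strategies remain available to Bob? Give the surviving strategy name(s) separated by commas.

Row Opt3 is eliminated: Opt1 beats it against every remaining column (s1: 12>3, s2: 3>2, s3: 2>1, s4: 10>3).
Row Opt4 is eliminated: Opt2 beats it against every remaining column (s1: 7>3, s2: 8>7, s3: 5>2, s4: 4>3).
Among the remaining strategies, none is strictly dominated by another pure strategy of the same player, so the elimination stops.
Surviving strategies — Alice: {Opt1, Opt2, Opt5}; Bob: {s1, s2, s3, s4}.

s1, s2, s3, s4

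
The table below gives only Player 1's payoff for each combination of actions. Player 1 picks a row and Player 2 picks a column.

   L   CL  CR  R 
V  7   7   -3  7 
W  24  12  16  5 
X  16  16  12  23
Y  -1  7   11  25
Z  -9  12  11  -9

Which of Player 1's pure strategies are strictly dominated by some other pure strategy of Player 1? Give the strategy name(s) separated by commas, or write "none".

V, Z

V is strictly dominated by X (L: 16>7, CL: 16>7, CR: 12>-3, R: 23>7).
W: no other strategy beats it everywhere (V at L (24>7); X at L (24>16); Y at L (24>-1); Z at L (24>-9)).
X: no other strategy beats it everywhere (V at L (16>7); W at CL (16>12); Y at L (16>-1); Z at L (16>-9)).
Nothing dominates Y: V at CL (7=7); W at R (25>5); X at R (25>23); Z at L (-1>-9).
Z is strictly dominated by X (L: 16>-9, CL: 16>12, CR: 12>11, R: 23>-9).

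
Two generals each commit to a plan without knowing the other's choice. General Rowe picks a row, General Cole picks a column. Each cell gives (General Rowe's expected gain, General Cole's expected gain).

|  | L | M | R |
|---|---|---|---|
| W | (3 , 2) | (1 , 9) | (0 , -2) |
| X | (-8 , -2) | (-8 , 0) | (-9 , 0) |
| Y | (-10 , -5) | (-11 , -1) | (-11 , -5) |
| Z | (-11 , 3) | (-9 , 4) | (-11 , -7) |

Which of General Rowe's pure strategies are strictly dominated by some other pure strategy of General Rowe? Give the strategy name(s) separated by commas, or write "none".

X, Y, Z

W: no other strategy beats it everywhere (X at L (3>-8); Y at L (3>-10); Z at L (3>-11)).
W strictly dominates X — L: 3>-8, M: 1>-8, R: 0>-9.
W strictly dominates Y — L: 3>-10, M: 1>-11, R: 0>-11.
Z is strictly dominated by W (L: 3>-11, M: 1>-9, R: 0>-11).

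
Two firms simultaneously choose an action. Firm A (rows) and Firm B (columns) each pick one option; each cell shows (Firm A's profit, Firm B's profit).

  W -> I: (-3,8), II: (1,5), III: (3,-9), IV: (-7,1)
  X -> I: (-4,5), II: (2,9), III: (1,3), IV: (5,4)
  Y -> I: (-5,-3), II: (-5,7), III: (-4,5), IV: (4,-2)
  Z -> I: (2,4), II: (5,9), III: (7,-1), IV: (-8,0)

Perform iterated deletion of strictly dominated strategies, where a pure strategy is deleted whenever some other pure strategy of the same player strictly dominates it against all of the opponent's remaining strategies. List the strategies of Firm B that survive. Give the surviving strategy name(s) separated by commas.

II

For Firm A, X strictly dominates Y on the remaining columns (I: -4>-5, II: 2>-5, III: 1>-4, IV: 5>4); eliminate Y.
Firm B's strategy III is strictly dominated by I (W: 8>-9, X: 5>3, Z: 4>-1) and is removed.
Firm B's strategy IV is strictly dominated by I (W: 8>1, X: 5>4, Z: 4>0) and is removed.
For Firm A, Z strictly dominates W on the remaining columns (I: 2>-3, II: 5>1); eliminate W.
For Firm A, Z strictly dominates X on the remaining columns (I: 2>-4, II: 5>2); eliminate X.
For Firm B, II strictly dominates I on the remaining rows (Z: 9>4); eliminate I.
Among the remaining strategies, none is strictly dominated by another pure strategy of the same player, so the elimination stops.
Surviving strategies — Firm A: {Z}; Firm B: {II}.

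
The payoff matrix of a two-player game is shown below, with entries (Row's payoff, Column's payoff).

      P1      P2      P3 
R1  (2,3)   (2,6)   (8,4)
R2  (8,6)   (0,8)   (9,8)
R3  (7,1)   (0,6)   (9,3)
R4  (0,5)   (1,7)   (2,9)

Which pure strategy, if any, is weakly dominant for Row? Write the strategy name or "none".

R1 fails to dominate R2 at P1 (2<8).
R2 fails to dominate R1 at P2 (0<2).
R3 fails to dominate R1 at P2 (0<2).
R4 fails to dominate R1 at P1 (0<2).
No single strategy dominates all the others.

none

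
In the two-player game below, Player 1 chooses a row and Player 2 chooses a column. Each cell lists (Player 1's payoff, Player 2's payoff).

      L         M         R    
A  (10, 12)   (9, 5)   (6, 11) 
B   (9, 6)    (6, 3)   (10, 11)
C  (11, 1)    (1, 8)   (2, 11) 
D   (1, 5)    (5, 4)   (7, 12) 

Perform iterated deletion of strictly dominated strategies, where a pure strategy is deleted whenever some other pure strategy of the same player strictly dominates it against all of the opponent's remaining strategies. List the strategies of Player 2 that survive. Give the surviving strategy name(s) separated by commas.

For Player 1, B strictly dominates D on the remaining columns (L: 9>1, M: 6>5, R: 10>7); eliminate D.
For Player 2, R strictly dominates M on the remaining rows (A: 11>5, B: 11>3, C: 11>8); eliminate M.
Among the remaining strategies, none is strictly dominated by another pure strategy of the same player, so the elimination stops.
Surviving strategies — Player 1: {A, B, C}; Player 2: {L, R}.

L, R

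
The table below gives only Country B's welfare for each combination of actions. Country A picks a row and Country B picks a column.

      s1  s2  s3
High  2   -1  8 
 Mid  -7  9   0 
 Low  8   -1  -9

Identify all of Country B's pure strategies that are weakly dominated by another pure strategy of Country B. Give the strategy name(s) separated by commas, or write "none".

s1: no other strategy beats it everywhere (s2 at High (2>-1); s3 at Low (8>-9)).
s2: no other strategy beats it everywhere (s1 at Mid (9>-7); s3 at Mid (9>0)).
Nothing dominates s3: s1 at High (8>2); s2 at High (8>-1).

none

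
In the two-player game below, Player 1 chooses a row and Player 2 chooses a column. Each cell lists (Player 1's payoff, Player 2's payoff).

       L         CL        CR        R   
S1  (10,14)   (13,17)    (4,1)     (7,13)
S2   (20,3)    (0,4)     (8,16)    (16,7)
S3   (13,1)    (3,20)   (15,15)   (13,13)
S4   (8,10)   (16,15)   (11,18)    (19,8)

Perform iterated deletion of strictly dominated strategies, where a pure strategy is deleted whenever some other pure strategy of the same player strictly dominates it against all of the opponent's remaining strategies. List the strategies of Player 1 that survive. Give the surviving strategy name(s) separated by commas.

Column L is eliminated: CL beats it against every remaining row (S1: 17>14, S2: 4>3, S3: 20>1, S4: 15>10).
For Player 1, S4 strictly dominates S1 on the remaining columns (CL: 16>13, CR: 11>4, R: 19>7); eliminate S1.
Player 1's strategy S2 is strictly dominated by S4 (CL: 16>0, CR: 11>8, R: 19>16) and is removed.
Column R is eliminated: CL beats it against every remaining row (S3: 20>13, S4: 15>8).
Among the remaining strategies, none is strictly dominated by another pure strategy of the same player, so the elimination stops.
Surviving strategies — Player 1: {S3, S4}; Player 2: {CL, CR}.

S3, S4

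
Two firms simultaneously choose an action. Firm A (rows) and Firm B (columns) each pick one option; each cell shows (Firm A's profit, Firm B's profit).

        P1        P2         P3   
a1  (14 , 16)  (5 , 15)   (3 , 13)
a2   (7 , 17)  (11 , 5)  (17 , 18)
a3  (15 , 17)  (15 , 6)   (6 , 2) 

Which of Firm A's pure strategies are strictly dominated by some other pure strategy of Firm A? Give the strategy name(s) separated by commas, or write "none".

a1: dominated, since a3 does at least as well everywhere (P1: 15>14, P2: 15>5, P3: 6>3).
Nothing dominates a2: a1 at P2 (11>5); a3 at P3 (17>6).
a3: no other strategy beats it everywhere (a1 at P1 (15>14); a2 at P1 (15>7)).

a1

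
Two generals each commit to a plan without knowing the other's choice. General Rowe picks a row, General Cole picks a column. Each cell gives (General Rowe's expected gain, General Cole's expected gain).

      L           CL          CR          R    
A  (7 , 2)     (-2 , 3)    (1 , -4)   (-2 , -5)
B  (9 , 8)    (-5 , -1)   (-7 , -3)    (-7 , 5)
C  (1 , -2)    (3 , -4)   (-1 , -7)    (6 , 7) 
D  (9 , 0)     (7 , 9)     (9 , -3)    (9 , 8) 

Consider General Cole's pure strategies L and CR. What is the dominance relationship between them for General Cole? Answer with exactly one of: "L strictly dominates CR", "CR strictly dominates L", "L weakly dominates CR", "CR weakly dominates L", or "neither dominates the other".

L's payoffs vs CR's, by General Rowe's action — A: 2>-4, B: 8>-3, C: -2>-7, D: 0>-3.
Every comparison favours L, so L strictly dominates CR.

L strictly dominates CR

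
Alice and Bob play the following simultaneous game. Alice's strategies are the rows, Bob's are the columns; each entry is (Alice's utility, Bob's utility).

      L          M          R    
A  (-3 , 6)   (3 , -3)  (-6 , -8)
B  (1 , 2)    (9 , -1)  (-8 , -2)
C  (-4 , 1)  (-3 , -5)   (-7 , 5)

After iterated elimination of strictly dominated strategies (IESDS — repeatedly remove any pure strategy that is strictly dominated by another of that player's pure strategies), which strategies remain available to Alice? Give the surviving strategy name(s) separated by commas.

For Alice, A strictly dominates C on the remaining columns (L: -3>-4, M: 3>-3, R: -6>-7); eliminate C.
Bob's strategy M is strictly dominated by L (A: 6>-3, B: 2>-1) and is removed.
For Bob, L strictly dominates R on the remaining rows (A: 6>-8, B: 2>-2); eliminate R.
Alice's strategy A is strictly dominated by B (L: 1>-3) and is removed.
Among the remaining strategies, none is strictly dominated by another pure strategy of the same player, so the elimination stops.
Surviving strategies — Alice: {B}; Bob: {L}.

B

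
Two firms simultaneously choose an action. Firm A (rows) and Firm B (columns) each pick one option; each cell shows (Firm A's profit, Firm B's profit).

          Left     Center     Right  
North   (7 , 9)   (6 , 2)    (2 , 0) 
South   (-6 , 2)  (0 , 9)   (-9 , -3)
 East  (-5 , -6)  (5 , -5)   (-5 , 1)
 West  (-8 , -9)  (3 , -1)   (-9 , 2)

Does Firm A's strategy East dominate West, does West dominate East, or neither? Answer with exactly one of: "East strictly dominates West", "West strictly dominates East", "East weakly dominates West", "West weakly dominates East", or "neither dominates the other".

East strictly dominates West

Compare East to West across each choice by Firm B: Left: -5>-8, Center: 5>3, Right: -5>-9.
Every comparison favours East, so East strictly dominates West.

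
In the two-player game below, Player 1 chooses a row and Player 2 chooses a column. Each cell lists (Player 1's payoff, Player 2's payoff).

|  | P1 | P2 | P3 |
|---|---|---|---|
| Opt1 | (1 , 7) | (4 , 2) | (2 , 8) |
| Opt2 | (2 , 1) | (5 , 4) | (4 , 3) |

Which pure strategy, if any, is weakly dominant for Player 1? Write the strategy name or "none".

Opt2

Opt2 vs Opt1: P1: 2>1, P2: 5>4, P3: 4>2.
Opt2 is at least as good as every other strategy against every opponent action, so it is weakly dominant.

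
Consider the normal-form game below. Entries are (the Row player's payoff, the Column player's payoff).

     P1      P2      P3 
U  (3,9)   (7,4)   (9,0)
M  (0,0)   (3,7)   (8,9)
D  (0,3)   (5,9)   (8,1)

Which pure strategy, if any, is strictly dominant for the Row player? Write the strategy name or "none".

U vs M: P1: 3>0, P2: 7>3, P3: 9>8.
U vs D: P1: 3>0, P2: 7>5, P3: 9>8.
U strictly beats every other strategy against every opponent action, so it is strictly dominant.

U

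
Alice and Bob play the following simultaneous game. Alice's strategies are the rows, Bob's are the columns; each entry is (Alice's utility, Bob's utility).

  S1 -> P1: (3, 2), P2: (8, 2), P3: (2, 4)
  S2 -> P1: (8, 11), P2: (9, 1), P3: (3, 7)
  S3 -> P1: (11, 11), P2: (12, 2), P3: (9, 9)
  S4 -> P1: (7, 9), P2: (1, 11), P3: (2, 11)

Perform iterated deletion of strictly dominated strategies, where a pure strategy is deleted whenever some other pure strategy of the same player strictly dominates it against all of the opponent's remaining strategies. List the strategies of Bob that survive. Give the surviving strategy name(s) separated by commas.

For Alice, S2 strictly dominates S1 on the remaining columns (P1: 8>3, P2: 9>8, P3: 3>2); eliminate S1.
For Alice, S3 strictly dominates S2 on the remaining columns (P1: 11>8, P2: 12>9, P3: 9>3); eliminate S2.
Alice's strategy S4 is strictly dominated by S3 (P1: 11>7, P2: 12>1, P3: 9>2) and is removed.
Column P2 is eliminated: P1 beats it against every remaining row (S3: 11>2).
Bob's strategy P3 is strictly dominated by P1 (S3: 11>9) and is removed.
Among the remaining strategies, none is strictly dominated by another pure strategy of the same player, so the elimination stops.
Surviving strategies — Alice: {S3}; Bob: {P1}.

P1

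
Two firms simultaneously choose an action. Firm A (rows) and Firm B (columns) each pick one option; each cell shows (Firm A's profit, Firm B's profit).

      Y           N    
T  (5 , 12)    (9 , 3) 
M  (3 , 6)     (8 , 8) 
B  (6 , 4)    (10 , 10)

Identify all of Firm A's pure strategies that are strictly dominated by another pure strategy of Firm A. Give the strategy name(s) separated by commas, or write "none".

B strictly dominates T — Y: 6>5, N: 10>9.
M: dominated, since T does at least as well everywhere (Y: 5>3, N: 9>8).
B is not dominated — it holds its own against T at Y (6>5); M at Y (6>3).

T, M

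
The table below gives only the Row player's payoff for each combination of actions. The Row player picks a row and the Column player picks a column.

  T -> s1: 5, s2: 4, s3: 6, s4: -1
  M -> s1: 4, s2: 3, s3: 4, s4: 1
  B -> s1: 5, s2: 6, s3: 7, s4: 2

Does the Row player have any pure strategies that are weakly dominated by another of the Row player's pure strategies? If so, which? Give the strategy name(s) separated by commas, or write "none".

T, M

T: dominated, since B does at least as well everywhere (s1: 5=5, s2: 6>4, s3: 7>6, s4: 2>-1).
B weakly dominates M — s1: 5>4, s2: 6>3, s3: 7>4, s4: 2>1.
Nothing dominates B: T at s2 (6>4); M at s1 (5>4).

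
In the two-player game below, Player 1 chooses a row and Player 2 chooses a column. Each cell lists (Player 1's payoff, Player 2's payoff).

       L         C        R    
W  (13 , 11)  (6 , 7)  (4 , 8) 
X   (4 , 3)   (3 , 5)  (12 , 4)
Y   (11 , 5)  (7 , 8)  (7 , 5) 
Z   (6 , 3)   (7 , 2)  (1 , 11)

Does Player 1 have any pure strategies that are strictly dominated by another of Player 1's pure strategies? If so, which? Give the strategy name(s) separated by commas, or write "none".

Nothing dominates W: X at L (13>4); Y at L (13>11); Z at L (13>6).
X is not dominated — it holds its own against W at R (12>4); Y at R (12>7); Z at R (12>1).
Y is not dominated — it holds its own against W at C (7>6); X at L (11>4); Z at L (11>6).
Nothing dominates Z: W at C (7>6); X at L (6>4); Y at C (7=7).

none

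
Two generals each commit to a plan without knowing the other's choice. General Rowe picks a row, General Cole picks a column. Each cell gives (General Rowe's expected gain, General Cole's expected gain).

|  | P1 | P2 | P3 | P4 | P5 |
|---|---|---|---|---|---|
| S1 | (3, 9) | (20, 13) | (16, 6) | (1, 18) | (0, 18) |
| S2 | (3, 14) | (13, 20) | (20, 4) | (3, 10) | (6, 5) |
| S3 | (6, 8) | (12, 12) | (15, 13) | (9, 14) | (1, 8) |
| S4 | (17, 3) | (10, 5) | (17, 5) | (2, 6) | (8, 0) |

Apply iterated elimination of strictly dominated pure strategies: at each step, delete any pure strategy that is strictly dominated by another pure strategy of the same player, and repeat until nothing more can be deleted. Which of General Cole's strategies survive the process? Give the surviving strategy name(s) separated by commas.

P2, P4, P5

General Cole's strategy P1 is strictly dominated by P2 (S1: 13>9, S2: 20>14, S3: 12>8, S4: 5>3) and is removed.
For General Cole, P4 strictly dominates P3 on the remaining rows (S1: 18>6, S2: 10>4, S3: 14>13, S4: 6>5); eliminate P3.
Among the remaining strategies, none is strictly dominated by another pure strategy of the same player, so the elimination stops.
Surviving strategies — General Rowe: {S1, S2, S3, S4}; General Cole: {P2, P4, P5}.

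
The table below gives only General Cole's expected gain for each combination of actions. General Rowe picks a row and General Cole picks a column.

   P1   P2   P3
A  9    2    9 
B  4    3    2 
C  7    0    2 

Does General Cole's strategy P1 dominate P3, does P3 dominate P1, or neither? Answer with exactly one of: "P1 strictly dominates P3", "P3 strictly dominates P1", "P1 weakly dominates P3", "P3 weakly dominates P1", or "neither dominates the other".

P1 weakly dominates P3

Compare P1 to P3 across each choice by General Rowe: A: 9=9, B: 4>2, C: 7>2.
P1 is at least as good everywhere and strictly better somewhere (tied only at A), so P1 weakly but not strictly dominates P3.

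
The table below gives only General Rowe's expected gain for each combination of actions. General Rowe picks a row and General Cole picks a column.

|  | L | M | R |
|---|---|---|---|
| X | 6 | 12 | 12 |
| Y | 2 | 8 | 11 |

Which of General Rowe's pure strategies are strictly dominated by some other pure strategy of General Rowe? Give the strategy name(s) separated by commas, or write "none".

X: no other strategy beats it everywhere (Y at L (6>2)).
Y is strictly dominated by X (L: 6>2, M: 12>8, R: 12>11).

Y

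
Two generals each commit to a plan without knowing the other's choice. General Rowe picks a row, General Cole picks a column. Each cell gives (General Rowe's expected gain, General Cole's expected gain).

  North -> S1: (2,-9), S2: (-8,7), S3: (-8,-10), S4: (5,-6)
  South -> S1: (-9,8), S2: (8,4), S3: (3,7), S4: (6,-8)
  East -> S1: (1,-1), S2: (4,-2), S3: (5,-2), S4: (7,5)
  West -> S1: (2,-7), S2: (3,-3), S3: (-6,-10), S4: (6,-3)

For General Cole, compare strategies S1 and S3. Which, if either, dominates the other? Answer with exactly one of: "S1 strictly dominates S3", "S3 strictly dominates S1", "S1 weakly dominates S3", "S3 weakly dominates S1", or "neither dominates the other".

S1 strictly dominates S3

Compare S1 to S3 across every action of General Rowe: North: -9>-10, South: 8>7, East: -1>-2, West: -7>-10.
Every comparison favours S1, so S1 strictly dominates S3.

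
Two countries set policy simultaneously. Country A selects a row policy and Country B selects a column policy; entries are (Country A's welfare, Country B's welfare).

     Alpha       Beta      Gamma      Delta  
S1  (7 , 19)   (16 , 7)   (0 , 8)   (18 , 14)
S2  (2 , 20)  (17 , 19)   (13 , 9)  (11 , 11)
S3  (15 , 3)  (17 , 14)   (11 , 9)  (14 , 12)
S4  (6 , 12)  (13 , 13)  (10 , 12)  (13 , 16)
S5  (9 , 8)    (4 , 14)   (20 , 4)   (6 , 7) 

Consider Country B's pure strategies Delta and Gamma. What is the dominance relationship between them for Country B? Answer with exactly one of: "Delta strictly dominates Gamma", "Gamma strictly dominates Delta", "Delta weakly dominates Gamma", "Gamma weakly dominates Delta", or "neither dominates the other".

Delta strictly dominates Gamma

Delta's payoffs vs Gamma's, by Country A's action — S1: 14>8, S2: 11>9, S3: 12>9, S4: 16>12, S5: 7>4.
Delta gives a strictly higher payoff against every action of Country A, so Delta strictly dominates Gamma.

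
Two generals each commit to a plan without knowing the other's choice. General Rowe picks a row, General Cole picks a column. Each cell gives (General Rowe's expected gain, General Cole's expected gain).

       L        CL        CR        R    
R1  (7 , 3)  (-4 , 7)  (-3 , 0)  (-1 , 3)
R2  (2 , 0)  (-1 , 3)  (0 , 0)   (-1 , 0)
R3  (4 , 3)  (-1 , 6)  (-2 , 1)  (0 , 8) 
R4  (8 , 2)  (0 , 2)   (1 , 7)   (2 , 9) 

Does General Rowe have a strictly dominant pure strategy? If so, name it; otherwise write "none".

R4 vs R1: L: 8>7, CL: 0>-4, CR: 1>-3, R: 2>-1.
R4 vs R2: L: 8>2, CL: 0>-1, CR: 1>0, R: 2>-1.
R4 vs R3: L: 8>4, CL: 0>-1, CR: 1>-2, R: 2>0.
R4 strictly beats every other strategy against every opponent action, so it is strictly dominant.

R4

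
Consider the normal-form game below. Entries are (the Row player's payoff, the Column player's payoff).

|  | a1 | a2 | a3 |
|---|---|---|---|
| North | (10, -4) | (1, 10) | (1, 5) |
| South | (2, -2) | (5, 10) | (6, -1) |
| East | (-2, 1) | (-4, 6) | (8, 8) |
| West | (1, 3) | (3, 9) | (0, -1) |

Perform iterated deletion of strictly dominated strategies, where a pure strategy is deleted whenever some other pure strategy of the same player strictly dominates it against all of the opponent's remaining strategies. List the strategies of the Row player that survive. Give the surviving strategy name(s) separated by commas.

South, East

Row West is eliminated: South beats it against every remaining column (a1: 2>1, a2: 5>3, a3: 6>0).
Column a1 is eliminated: a2 beats it against every remaining row (North: 10>-4, South: 10>-2, East: 6>1).
For the Row player, South strictly dominates North on the remaining columns (a2: 5>1, a3: 6>1); eliminate North.
Among the remaining strategies, none is strictly dominated by another pure strategy of the same player, so the elimination stops.
Surviving strategies — the Row player: {South, East}; the Column player: {a2, a3}.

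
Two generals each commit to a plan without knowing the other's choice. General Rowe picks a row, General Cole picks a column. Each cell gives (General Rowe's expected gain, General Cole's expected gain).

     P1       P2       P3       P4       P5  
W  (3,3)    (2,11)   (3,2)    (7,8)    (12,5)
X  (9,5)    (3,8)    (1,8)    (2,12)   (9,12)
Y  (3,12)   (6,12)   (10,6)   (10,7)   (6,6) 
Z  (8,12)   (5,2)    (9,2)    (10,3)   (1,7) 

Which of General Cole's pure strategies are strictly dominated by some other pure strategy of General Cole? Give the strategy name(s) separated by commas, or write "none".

P3

P1 is not dominated — it holds its own against P2 at Y (12=12); P3 at W (3>2); P4 at Y (12>7); P5 at Y (12>6).
P2: no other strategy beats it everywhere (P1 at W (11>3); P3 at W (11>2); P4 at W (11>8); P5 at W (11>5)).
P4 strictly dominates P3 — W: 8>2, X: 12>8, Y: 7>6, Z: 3>2.
P4 is not dominated — it holds its own against P1 at W (8>3); P2 at X (12>8); P3 at W (8>2); P5 at W (8>5).
P5: no other strategy beats it everywhere (P1 at W (5>3); P2 at X (12>8); P3 at W (5>2); P4 at X (12=12)).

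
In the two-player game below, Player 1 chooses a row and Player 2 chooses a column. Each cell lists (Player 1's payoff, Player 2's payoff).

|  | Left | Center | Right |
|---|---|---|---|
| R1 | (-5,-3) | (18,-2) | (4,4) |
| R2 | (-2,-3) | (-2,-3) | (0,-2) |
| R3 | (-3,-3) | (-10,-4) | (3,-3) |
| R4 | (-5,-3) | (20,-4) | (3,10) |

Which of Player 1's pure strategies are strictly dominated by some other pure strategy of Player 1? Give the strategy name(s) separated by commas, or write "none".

Nothing dominates R1: R2 at Center (18>-2); R3 at Center (18>-10); R4 at Left (-5=-5).
R2: no other strategy beats it everywhere (R1 at Left (-2>-5); R3 at Left (-2>-3); R4 at Left (-2>-5)).
R3 is not dominated — it holds its own against R1 at Left (-3>-5); R2 at Right (3>0); R4 at Left (-3>-5).
R4 is not dominated — it holds its own against R1 at Left (-5=-5); R2 at Center (20>-2); R3 at Center (20>-10).

none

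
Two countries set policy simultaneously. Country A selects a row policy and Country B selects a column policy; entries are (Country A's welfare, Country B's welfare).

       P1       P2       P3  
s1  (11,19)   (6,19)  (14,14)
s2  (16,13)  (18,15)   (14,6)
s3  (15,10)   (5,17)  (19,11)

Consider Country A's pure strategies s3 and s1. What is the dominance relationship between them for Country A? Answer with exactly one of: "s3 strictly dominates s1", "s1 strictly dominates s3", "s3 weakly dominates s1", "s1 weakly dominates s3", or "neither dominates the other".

neither dominates the other

s3's payoffs vs s1's, by Country B's action — P1: 15>11, P2: 5<6, P3: 19>14.
s3 does better at P1, P3 but worse at P2; neither strategy dominates the other.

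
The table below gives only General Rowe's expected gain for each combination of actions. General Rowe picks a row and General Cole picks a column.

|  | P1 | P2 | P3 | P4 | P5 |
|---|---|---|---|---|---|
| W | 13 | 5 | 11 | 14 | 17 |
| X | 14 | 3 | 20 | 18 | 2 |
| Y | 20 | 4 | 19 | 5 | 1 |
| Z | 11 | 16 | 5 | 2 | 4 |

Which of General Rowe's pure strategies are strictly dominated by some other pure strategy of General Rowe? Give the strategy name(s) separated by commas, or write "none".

none

W: no other strategy beats it everywhere (X at P2 (5>3); Y at P2 (5>4); Z at P1 (13>11)).
X is not dominated — it holds its own against W at P1 (14>13); Y at P3 (20>19); Z at P1 (14>11).
Y: no other strategy beats it everywhere (W at P1 (20>13); X at P1 (20>14); Z at P1 (20>11)).
Nothing dominates Z: W at P2 (16>5); X at P2 (16>3); Y at P2 (16>4).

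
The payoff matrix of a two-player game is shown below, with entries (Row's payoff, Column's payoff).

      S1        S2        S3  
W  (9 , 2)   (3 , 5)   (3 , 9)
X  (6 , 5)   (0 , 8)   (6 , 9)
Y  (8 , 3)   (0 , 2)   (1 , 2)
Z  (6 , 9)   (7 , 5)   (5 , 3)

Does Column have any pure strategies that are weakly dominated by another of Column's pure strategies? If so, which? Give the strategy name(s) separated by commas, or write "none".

Nothing dominates S1: S2 at Y (3>2); S3 at Y (3>2).
Nothing dominates S2: S1 at W (5>2); S3 at Z (5>3).
Nothing dominates S3: S1 at W (9>2); S2 at W (9>5).

none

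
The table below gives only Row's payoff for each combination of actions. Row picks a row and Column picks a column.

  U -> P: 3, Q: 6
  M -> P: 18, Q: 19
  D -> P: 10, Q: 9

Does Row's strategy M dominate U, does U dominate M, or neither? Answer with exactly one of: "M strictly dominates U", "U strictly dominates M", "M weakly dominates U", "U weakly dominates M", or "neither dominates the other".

Compare M to U across every action of Column: P: 18>3, Q: 19>6.
M gives a strictly higher payoff against every action of Column, so M strictly dominates U.

M strictly dominates U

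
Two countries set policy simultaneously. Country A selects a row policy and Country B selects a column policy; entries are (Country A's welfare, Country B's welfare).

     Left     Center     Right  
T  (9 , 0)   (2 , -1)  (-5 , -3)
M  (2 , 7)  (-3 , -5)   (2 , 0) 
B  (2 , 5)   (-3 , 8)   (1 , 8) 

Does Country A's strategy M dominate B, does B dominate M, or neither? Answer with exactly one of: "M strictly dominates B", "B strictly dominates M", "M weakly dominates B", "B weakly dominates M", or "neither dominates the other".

M's payoffs vs B's, by Country B's action — Left: 2=2, Center: -3=-3, Right: 2>1.
M is at least as good everywhere and strictly better somewhere (tied only at Left, Center), so M weakly but not strictly dominates B.

M weakly dominates B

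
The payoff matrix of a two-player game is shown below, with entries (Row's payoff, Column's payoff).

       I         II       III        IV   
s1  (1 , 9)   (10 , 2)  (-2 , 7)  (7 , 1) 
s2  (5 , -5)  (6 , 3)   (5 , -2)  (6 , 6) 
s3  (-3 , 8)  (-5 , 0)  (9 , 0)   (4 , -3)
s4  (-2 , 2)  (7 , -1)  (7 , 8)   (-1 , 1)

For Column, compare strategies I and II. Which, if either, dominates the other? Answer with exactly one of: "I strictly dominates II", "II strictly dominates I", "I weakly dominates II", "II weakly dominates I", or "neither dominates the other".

Compare I to II across every action of Row: s1: 9>2, s2: -5<3, s3: 8>0, s4: 2>-1.
I does better at s1, s3, s4 but worse at s2; neither strategy dominates the other.

neither dominates the other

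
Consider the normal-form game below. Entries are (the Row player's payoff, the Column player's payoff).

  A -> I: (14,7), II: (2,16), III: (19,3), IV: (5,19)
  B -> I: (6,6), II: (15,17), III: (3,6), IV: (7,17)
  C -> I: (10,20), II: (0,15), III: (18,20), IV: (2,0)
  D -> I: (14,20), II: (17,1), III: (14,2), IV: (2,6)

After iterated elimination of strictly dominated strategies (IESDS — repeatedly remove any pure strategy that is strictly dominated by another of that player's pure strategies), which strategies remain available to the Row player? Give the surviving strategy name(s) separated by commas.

A, B, D

For the Row player, A strictly dominates C on the remaining columns (I: 14>10, II: 2>0, III: 19>18, IV: 5>2); eliminate C.
The Column player's strategy III is strictly dominated by IV (A: 19>3, B: 17>6, D: 6>2) and is removed.
Among the remaining strategies, none is strictly dominated by another pure strategy of the same player, so the elimination stops.
Surviving strategies — the Row player: {A, B, D}; the Column player: {I, II, IV}.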